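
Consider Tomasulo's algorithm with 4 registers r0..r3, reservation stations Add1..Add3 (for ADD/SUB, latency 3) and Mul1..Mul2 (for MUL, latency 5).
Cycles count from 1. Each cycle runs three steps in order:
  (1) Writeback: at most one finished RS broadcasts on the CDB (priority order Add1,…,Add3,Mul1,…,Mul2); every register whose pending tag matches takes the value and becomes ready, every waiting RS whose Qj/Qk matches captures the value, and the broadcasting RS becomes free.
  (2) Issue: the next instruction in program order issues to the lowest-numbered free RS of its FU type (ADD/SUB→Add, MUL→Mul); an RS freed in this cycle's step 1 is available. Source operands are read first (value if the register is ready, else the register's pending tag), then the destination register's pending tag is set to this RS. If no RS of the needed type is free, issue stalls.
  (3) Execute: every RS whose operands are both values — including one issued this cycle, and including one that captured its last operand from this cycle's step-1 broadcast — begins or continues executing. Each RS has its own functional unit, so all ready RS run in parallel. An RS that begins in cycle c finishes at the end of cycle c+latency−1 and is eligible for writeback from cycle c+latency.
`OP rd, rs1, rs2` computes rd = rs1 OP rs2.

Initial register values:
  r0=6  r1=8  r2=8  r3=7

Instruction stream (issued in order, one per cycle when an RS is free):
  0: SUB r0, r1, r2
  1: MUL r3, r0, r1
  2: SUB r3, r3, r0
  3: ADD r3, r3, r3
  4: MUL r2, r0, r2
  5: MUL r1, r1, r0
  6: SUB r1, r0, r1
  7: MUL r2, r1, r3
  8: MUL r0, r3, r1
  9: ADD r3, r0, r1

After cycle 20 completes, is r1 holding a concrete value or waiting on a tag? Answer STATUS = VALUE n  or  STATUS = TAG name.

c1: issue SUB r0<-Add1 | r0:Add1,r1:8,r2:8,r3:7
c2: issue MUL r3<-Mul1 | r0:Add1,r1:8,r2:8,r3:Mul1
c3: issue SUB r3<-Add2 | r0:Add1,r1:8,r2:8,r3:Add2
c4: CDB Add1=0; issue ADD r3<-Add1 | r0:0,r1:8,r2:8,r3:Add1
c5: issue MUL r2<-Mul2 | r0:0,r1:8,r2:Mul2,r3:Add1
c6: stall | r0:0,r1:8,r2:Mul2,r3:Add1
c7: stall | r0:0,r1:8,r2:Mul2,r3:Add1
c8: stall | r0:0,r1:8,r2:Mul2,r3:Add1
c9: CDB Mul1=0; issue MUL r1<-Mul1 | r0:0,r1:Mul1,r2:Mul2,r3:Add1
c10: CDB Mul2=0; issue SUB r1<-Add3 | r0:0,r1:Add3,r2:0,r3:Add1
c11: issue MUL r2<-Mul2 | r0:0,r1:Add3,r2:Mul2,r3:Add1
c12: CDB Add2=0; stall | r0:0,r1:Add3,r2:Mul2,r3:Add1
c13: stall | r0:0,r1:Add3,r2:Mul2,r3:Add1
c14: CDB Mul1=0; issue MUL r0<-Mul1 | r0:Mul1,r1:Add3,r2:Mul2,r3:Add1
c15: CDB Add1=0; issue ADD r3<-Add1 | r0:Mul1,r1:Add3,r2:Mul2,r3:Add1
c16: - | r0:Mul1,r1:Add3,r2:Mul2,r3:Add1
c17: CDB Add3=0 | r0:Mul1,r1:0,r2:Mul2,r3:Add1
c18: - | r0:Mul1,r1:0,r2:Mul2,r3:Add1
c19: - | r0:Mul1,r1:0,r2:Mul2,r3:Add1
c20: - | r0:Mul1,r1:0,r2:Mul2,r3:Add1

STATUS = VALUE 0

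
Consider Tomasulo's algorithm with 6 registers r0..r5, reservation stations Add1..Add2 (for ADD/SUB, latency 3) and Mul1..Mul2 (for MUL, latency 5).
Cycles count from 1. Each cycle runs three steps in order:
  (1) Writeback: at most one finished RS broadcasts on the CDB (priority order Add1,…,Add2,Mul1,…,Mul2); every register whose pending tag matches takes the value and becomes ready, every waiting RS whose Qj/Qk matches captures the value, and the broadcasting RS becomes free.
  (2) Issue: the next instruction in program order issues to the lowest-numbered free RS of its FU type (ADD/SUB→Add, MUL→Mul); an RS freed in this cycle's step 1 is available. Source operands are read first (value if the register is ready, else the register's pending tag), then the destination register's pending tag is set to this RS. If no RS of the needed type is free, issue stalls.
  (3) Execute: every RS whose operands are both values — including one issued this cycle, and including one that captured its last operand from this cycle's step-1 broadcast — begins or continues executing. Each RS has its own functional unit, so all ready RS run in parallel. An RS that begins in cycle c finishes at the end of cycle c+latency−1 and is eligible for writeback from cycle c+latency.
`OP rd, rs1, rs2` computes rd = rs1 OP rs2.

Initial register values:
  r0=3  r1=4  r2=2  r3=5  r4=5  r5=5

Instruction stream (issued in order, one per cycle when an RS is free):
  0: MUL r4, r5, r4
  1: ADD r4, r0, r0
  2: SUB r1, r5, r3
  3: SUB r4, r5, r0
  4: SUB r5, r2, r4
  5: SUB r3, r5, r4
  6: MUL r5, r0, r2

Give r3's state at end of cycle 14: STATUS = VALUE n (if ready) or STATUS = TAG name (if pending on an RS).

STATUS = VALUE -2

c1: issue MUL r4<-Mul1 | r0:3,r1:4,r2:2,r3:5,r4:Mul1,r5:5
c2: issue ADD r4<-Add1 | r0:3,r1:4,r2:2,r3:5,r4:Add1,r5:5
c3: issue SUB r1<-Add2 | r0:3,r1:Add2,r2:2,r3:5,r4:Add1,r5:5
c4: stall | r0:3,r1:Add2,r2:2,r3:5,r4:Add1,r5:5
c5: CDB Add1=6; issue SUB r4<-Add1 | r0:3,r1:Add2,r2:2,r3:5,r4:Add1,r5:5
c6: CDB Add2=0; issue SUB r5<-Add2 | r0:3,r1:0,r2:2,r3:5,r4:Add1,r5:Add2
c7: CDB Mul1=25; stall | r0:3,r1:0,r2:2,r3:5,r4:Add1,r5:Add2
c8: CDB Add1=2; issue SUB r3<-Add1 | r0:3,r1:0,r2:2,r3:Add1,r4:2,r5:Add2
c9: issue MUL r5<-Mul1 | r0:3,r1:0,r2:2,r3:Add1,r4:2,r5:Mul1
c10: - | r0:3,r1:0,r2:2,r3:Add1,r4:2,r5:Mul1
c11: CDB Add2=0 | r0:3,r1:0,r2:2,r3:Add1,r4:2,r5:Mul1
c12: - | r0:3,r1:0,r2:2,r3:Add1,r4:2,r5:Mul1
c13: - | r0:3,r1:0,r2:2,r3:Add1,r4:2,r5:Mul1
c14: CDB Add1=-2 | r0:3,r1:0,r2:2,r3:-2,r4:2,r5:Mul1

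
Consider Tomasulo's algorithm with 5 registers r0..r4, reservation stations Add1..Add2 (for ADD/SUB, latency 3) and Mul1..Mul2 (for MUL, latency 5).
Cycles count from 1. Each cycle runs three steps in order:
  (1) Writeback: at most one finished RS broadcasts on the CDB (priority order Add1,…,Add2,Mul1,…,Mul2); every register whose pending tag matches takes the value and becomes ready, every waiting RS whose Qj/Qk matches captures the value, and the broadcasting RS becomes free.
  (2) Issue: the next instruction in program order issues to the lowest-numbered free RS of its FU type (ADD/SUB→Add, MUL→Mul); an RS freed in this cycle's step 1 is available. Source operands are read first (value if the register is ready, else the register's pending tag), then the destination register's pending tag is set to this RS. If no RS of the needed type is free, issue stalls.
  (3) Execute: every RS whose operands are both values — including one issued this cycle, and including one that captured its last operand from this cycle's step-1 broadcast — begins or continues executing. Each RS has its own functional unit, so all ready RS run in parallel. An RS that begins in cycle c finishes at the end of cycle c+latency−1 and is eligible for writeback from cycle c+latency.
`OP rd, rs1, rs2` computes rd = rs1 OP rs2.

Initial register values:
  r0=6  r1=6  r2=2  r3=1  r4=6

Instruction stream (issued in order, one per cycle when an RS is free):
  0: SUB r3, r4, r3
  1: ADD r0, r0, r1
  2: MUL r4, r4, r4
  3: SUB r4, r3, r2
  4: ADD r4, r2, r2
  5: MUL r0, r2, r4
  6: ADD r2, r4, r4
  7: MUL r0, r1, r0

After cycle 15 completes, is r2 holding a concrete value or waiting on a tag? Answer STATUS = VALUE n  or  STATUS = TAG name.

STATUS = VALUE 8

cycle 1: issue SUB r3<-Add1 // r0:6,r1:6,r2:2,r3:Add1,r4:6
cycle 2: issue ADD r0<-Add2 // r0:Add2,r1:6,r2:2,r3:Add1,r4:6
cycle 3: issue MUL r4<-Mul1 // r0:Add2,r1:6,r2:2,r3:Add1,r4:Mul1
cycle 4: CDB Add1=5; issue SUB r4<-Add1 // r0:Add2,r1:6,r2:2,r3:5,r4:Add1
cycle 5: CDB Add2=12; issue ADD r4<-Add2 // r0:12,r1:6,r2:2,r3:5,r4:Add2
cycle 6: issue MUL r0<-Mul2 // r0:Mul2,r1:6,r2:2,r3:5,r4:Add2
cycle 7: CDB Add1=3; issue ADD r2<-Add1 // r0:Mul2,r1:6,r2:Add1,r3:5,r4:Add2
cycle 8: CDB Add2=4; stall // r0:Mul2,r1:6,r2:Add1,r3:5,r4:4
cycle 9: CDB Mul1=36; issue MUL r0<-Mul1 // r0:Mul1,r1:6,r2:Add1,r3:5,r4:4
cycle 10: - // r0:Mul1,r1:6,r2:Add1,r3:5,r4:4
cycle 11: CDB Add1=8 // r0:Mul1,r1:6,r2:8,r3:5,r4:4
cycle 12: - // r0:Mul1,r1:6,r2:8,r3:5,r4:4
cycle 13: CDB Mul2=8 // r0:Mul1,r1:6,r2:8,r3:5,r4:4
cycle 14: - // r0:Mul1,r1:6,r2:8,r3:5,r4:4
cycle 15: - // r0:Mul1,r1:6,r2:8,r3:5,r4:4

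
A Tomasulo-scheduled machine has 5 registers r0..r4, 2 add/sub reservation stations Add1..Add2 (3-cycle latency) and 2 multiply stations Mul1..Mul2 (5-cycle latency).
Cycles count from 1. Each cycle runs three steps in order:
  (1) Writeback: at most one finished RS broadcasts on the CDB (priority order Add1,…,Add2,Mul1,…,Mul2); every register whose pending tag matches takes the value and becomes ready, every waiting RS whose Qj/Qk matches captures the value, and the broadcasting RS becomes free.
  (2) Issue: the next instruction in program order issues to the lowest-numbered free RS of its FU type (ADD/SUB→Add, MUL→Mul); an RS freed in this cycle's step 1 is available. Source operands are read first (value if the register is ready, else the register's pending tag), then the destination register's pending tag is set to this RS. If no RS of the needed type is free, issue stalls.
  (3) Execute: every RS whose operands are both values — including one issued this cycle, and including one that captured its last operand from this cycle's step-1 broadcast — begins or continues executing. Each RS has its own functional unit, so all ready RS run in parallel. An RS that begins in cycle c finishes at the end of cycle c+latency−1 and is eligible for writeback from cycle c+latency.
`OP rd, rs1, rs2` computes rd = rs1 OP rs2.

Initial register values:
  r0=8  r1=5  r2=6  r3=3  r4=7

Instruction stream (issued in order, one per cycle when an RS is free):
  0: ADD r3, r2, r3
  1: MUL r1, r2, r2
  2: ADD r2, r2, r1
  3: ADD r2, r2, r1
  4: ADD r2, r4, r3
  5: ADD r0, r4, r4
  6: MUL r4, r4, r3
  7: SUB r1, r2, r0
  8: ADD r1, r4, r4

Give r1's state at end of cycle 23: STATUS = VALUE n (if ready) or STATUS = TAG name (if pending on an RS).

STATUS = VALUE 126

  c1: issue ADD r3<-Add1  regs: r0:8,r1:5,r2:6,r3:Add1,r4:7
  c2: issue MUL r1<-Mul1  regs: r0:8,r1:Mul1,r2:6,r3:Add1,r4:7
  c3: issue ADD r2<-Add2  regs: r0:8,r1:Mul1,r2:Add2,r3:Add1,r4:7
  c4: CDB Add1=9; issue ADD r2<-Add1  regs: r0:8,r1:Mul1,r2:Add1,r3:9,r4:7
  c5: stall  regs: r0:8,r1:Mul1,r2:Add1,r3:9,r4:7
  c6: stall  regs: r0:8,r1:Mul1,r2:Add1,r3:9,r4:7
  c7: CDB Mul1=36; stall  regs: r0:8,r1:36,r2:Add1,r3:9,r4:7
  c8: stall  regs: r0:8,r1:36,r2:Add1,r3:9,r4:7
  c9: stall  regs: r0:8,r1:36,r2:Add1,r3:9,r4:7
  c10: CDB Add2=42; issue ADD r2<-Add2  regs: r0:8,r1:36,r2:Add2,r3:9,r4:7
  c11: stall  regs: r0:8,r1:36,r2:Add2,r3:9,r4:7
  c12: stall  regs: r0:8,r1:36,r2:Add2,r3:9,r4:7
  c13: CDB Add1=78; issue ADD r0<-Add1  regs: r0:Add1,r1:36,r2:Add2,r3:9,r4:7
  c14: CDB Add2=16; issue MUL r4<-Mul1  regs: r0:Add1,r1:36,r2:16,r3:9,r4:Mul1
  c15: issue SUB r1<-Add2  regs: r0:Add1,r1:Add2,r2:16,r3:9,r4:Mul1
  c16: CDB Add1=14; issue ADD r1<-Add1  regs: r0:14,r1:Add1,r2:16,r3:9,r4:Mul1
  c17: -  regs: r0:14,r1:Add1,r2:16,r3:9,r4:Mul1
  c18: -  regs: r0:14,r1:Add1,r2:16,r3:9,r4:Mul1
  c19: CDB Add2=2  regs: r0:14,r1:Add1,r2:16,r3:9,r4:Mul1
  c20: CDB Mul1=63  regs: r0:14,r1:Add1,r2:16,r3:9,r4:63
  c21: -  regs: r0:14,r1:Add1,r2:16,r3:9,r4:63
  c22: -  regs: r0:14,r1:Add1,r2:16,r3:9,r4:63
  c23: CDB Add1=126  regs: r0:14,r1:126,r2:16,r3:9,r4:63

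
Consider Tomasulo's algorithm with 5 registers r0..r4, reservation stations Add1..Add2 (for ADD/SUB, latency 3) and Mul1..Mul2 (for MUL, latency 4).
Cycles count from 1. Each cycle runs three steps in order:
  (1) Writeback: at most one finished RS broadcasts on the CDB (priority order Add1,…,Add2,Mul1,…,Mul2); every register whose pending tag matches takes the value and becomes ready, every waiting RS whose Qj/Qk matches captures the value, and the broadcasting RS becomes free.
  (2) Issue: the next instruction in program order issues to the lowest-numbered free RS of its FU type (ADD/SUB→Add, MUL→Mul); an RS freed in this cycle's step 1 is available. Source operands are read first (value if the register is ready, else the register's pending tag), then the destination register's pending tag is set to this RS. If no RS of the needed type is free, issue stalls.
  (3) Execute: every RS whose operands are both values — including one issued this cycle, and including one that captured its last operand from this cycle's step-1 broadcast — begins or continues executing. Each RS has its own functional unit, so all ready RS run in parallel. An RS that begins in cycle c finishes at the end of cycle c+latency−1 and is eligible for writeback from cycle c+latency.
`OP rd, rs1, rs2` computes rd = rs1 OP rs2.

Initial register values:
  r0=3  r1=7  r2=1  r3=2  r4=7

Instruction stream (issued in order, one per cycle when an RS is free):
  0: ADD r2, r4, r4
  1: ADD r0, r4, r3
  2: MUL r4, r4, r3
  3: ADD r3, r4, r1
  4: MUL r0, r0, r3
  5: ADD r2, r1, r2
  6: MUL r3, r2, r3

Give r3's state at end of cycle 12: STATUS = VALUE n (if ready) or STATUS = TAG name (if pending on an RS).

STATUS = TAG Mul1

c1: issue ADD r2<-Add1 | r0:3,r1:7,r2:Add1,r3:2,r4:7
c2: issue ADD r0<-Add2 | r0:Add2,r1:7,r2:Add1,r3:2,r4:7
c3: issue MUL r4<-Mul1 | r0:Add2,r1:7,r2:Add1,r3:2,r4:Mul1
c4: CDB Add1=14; issue ADD r3<-Add1 | r0:Add2,r1:7,r2:14,r3:Add1,r4:Mul1
c5: CDB Add2=9; issue MUL r0<-Mul2 | r0:Mul2,r1:7,r2:14,r3:Add1,r4:Mul1
c6: issue ADD r2<-Add2 | r0:Mul2,r1:7,r2:Add2,r3:Add1,r4:Mul1
c7: CDB Mul1=14; issue MUL r3<-Mul1 | r0:Mul2,r1:7,r2:Add2,r3:Mul1,r4:14
c8: - | r0:Mul2,r1:7,r2:Add2,r3:Mul1,r4:14
c9: CDB Add2=21 | r0:Mul2,r1:7,r2:21,r3:Mul1,r4:14
c10: CDB Add1=21 | r0:Mul2,r1:7,r2:21,r3:Mul1,r4:14
c11: - | r0:Mul2,r1:7,r2:21,r3:Mul1,r4:14
c12: - | r0:Mul2,r1:7,r2:21,r3:Mul1,r4:14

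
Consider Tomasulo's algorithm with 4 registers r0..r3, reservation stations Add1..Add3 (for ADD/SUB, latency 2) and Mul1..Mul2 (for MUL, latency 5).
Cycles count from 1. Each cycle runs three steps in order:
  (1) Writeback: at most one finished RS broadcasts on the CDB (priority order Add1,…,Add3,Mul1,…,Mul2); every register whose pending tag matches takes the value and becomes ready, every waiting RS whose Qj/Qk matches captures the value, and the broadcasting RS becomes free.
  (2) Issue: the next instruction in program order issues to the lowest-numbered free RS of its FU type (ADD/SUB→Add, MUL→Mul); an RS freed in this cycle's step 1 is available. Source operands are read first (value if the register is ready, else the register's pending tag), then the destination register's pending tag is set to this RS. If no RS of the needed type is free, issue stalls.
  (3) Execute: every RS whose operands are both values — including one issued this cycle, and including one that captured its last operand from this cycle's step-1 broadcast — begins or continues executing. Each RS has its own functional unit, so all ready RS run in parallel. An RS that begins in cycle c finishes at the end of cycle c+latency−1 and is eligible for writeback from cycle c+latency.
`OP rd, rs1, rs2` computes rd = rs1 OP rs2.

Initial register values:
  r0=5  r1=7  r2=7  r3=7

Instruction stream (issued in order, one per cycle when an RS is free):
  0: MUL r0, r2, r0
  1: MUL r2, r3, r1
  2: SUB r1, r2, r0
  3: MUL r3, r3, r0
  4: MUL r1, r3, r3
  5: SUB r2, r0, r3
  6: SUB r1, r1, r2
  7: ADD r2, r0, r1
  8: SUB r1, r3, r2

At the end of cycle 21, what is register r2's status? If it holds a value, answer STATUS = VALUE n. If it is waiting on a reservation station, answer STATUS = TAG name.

cycle 1: issue MUL r0<-Mul1 // r0:Mul1,r1:7,r2:7,r3:7
cycle 2: issue MUL r2<-Mul2 // r0:Mul1,r1:7,r2:Mul2,r3:7
cycle 3: issue SUB r1<-Add1 // r0:Mul1,r1:Add1,r2:Mul2,r3:7
cycle 4: stall // r0:Mul1,r1:Add1,r2:Mul2,r3:7
cycle 5: stall // r0:Mul1,r1:Add1,r2:Mul2,r3:7
cycle 6: CDB Mul1=35; issue MUL r3<-Mul1 // r0:35,r1:Add1,r2:Mul2,r3:Mul1
cycle 7: CDB Mul2=49; issue MUL r1<-Mul2 // r0:35,r1:Mul2,r2:49,r3:Mul1
cycle 8: issue SUB r2<-Add2 // r0:35,r1:Mul2,r2:Add2,r3:Mul1
cycle 9: CDB Add1=14; issue SUB r1<-Add1 // r0:35,r1:Add1,r2:Add2,r3:Mul1
cycle 10: issue ADD r2<-Add3 // r0:35,r1:Add1,r2:Add3,r3:Mul1
cycle 11: CDB Mul1=245; stall // r0:35,r1:Add1,r2:Add3,r3:245
cycle 12: stall // r0:35,r1:Add1,r2:Add3,r3:245
cycle 13: CDB Add2=-210; issue SUB r1<-Add2 // r0:35,r1:Add2,r2:Add3,r3:245
cycle 14: - // r0:35,r1:Add2,r2:Add3,r3:245
cycle 15: - // r0:35,r1:Add2,r2:Add3,r3:245
cycle 16: CDB Mul2=60025 // r0:35,r1:Add2,r2:Add3,r3:245
cycle 17: - // r0:35,r1:Add2,r2:Add3,r3:245
cycle 18: CDB Add1=60235 // r0:35,r1:Add2,r2:Add3,r3:245
cycle 19: - // r0:35,r1:Add2,r2:Add3,r3:245
cycle 20: CDB Add3=60270 // r0:35,r1:Add2,r2:60270,r3:245
cycle 21: - // r0:35,r1:Add2,r2:60270,r3:245

STATUS = VALUE 60270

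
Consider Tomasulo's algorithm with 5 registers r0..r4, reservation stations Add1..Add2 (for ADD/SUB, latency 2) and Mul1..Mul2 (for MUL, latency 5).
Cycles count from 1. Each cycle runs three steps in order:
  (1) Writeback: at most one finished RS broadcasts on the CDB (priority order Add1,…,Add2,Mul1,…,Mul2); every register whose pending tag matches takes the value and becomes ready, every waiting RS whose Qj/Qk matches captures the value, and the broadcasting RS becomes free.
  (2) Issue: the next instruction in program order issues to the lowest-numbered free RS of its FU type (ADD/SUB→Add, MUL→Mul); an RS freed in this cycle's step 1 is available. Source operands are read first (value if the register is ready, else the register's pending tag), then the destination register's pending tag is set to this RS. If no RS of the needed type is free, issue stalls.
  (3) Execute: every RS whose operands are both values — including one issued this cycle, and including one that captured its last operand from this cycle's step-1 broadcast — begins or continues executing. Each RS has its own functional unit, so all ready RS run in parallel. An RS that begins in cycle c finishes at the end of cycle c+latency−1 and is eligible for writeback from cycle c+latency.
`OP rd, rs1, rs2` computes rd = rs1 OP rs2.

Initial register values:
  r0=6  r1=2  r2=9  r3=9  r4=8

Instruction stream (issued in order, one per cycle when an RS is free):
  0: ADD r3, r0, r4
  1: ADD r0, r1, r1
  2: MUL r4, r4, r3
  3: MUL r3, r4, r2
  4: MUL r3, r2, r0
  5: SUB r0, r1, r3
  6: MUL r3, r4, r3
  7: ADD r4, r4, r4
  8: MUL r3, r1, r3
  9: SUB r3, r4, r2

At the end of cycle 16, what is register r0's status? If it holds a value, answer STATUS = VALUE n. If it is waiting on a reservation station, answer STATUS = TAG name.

STATUS = VALUE -34

  c1: issue ADD r3<-Add1  regs: r0:6,r1:2,r2:9,r3:Add1,r4:8
  c2: issue ADD r0<-Add2  regs: r0:Add2,r1:2,r2:9,r3:Add1,r4:8
  c3: CDB Add1=14; issue MUL r4<-Mul1  regs: r0:Add2,r1:2,r2:9,r3:14,r4:Mul1
  c4: CDB Add2=4; issue MUL r3<-Mul2  regs: r0:4,r1:2,r2:9,r3:Mul2,r4:Mul1
  c5: stall  regs: r0:4,r1:2,r2:9,r3:Mul2,r4:Mul1
  c6: stall  regs: r0:4,r1:2,r2:9,r3:Mul2,r4:Mul1
  c7: stall  regs: r0:4,r1:2,r2:9,r3:Mul2,r4:Mul1
  c8: CDB Mul1=112; issue MUL r3<-Mul1  regs: r0:4,r1:2,r2:9,r3:Mul1,r4:112
  c9: issue SUB r0<-Add1  regs: r0:Add1,r1:2,r2:9,r3:Mul1,r4:112
  c10: stall  regs: r0:Add1,r1:2,r2:9,r3:Mul1,r4:112
  c11: stall  regs: r0:Add1,r1:2,r2:9,r3:Mul1,r4:112
  c12: stall  regs: r0:Add1,r1:2,r2:9,r3:Mul1,r4:112
  c13: CDB Mul1=36; issue MUL r3<-Mul1  regs: r0:Add1,r1:2,r2:9,r3:Mul1,r4:112
  c14: CDB Mul2=1008; issue ADD r4<-Add2  regs: r0:Add1,r1:2,r2:9,r3:Mul1,r4:Add2
  c15: CDB Add1=-34; issue MUL r3<-Mul2  regs: r0:-34,r1:2,r2:9,r3:Mul2,r4:Add2
  c16: CDB Add2=224; issue SUB r3<-Add1  regs: r0:-34,r1:2,r2:9,r3:Add1,r4:224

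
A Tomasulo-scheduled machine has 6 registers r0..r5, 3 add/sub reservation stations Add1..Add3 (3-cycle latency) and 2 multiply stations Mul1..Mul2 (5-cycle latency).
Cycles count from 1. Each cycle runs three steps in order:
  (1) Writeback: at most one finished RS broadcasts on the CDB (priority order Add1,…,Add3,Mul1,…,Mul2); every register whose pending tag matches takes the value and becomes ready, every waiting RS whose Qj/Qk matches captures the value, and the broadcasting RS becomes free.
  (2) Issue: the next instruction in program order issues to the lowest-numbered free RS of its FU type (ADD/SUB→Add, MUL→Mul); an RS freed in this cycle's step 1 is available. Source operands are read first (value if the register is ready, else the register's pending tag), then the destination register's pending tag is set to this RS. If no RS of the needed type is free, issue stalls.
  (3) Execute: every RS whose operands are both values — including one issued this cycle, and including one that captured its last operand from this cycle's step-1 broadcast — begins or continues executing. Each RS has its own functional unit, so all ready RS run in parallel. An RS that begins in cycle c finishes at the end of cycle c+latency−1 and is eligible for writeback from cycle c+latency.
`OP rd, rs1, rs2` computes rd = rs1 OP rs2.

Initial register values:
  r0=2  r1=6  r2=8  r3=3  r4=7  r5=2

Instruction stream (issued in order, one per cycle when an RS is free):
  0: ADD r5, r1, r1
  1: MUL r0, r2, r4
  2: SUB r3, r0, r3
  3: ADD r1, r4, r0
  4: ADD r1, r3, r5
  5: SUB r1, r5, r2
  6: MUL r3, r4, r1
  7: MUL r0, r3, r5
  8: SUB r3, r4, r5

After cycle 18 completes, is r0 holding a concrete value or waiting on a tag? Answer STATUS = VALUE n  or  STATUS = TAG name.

c1: issue ADD r5<-Add1 | r0:2,r1:6,r2:8,r3:3,r4:7,r5:Add1
c2: issue MUL r0<-Mul1 | r0:Mul1,r1:6,r2:8,r3:3,r4:7,r5:Add1
c3: issue SUB r3<-Add2 | r0:Mul1,r1:6,r2:8,r3:Add2,r4:7,r5:Add1
c4: CDB Add1=12; issue ADD r1<-Add1 | r0:Mul1,r1:Add1,r2:8,r3:Add2,r4:7,r5:12
c5: issue ADD r1<-Add3 | r0:Mul1,r1:Add3,r2:8,r3:Add2,r4:7,r5:12
c6: stall | r0:Mul1,r1:Add3,r2:8,r3:Add2,r4:7,r5:12
c7: CDB Mul1=56; stall | r0:56,r1:Add3,r2:8,r3:Add2,r4:7,r5:12
c8: stall | r0:56,r1:Add3,r2:8,r3:Add2,r4:7,r5:12
c9: stall | r0:56,r1:Add3,r2:8,r3:Add2,r4:7,r5:12
c10: CDB Add1=63; issue SUB r1<-Add1 | r0:56,r1:Add1,r2:8,r3:Add2,r4:7,r5:12
c11: CDB Add2=53; issue MUL r3<-Mul1 | r0:56,r1:Add1,r2:8,r3:Mul1,r4:7,r5:12
c12: issue MUL r0<-Mul2 | r0:Mul2,r1:Add1,r2:8,r3:Mul1,r4:7,r5:12
c13: CDB Add1=4; issue SUB r3<-Add1 | r0:Mul2,r1:4,r2:8,r3:Add1,r4:7,r5:12
c14: CDB Add3=65 | r0:Mul2,r1:4,r2:8,r3:Add1,r4:7,r5:12
c15: - | r0:Mul2,r1:4,r2:8,r3:Add1,r4:7,r5:12
c16: CDB Add1=-5 | r0:Mul2,r1:4,r2:8,r3:-5,r4:7,r5:12
c17: - | r0:Mul2,r1:4,r2:8,r3:-5,r4:7,r5:12
c18: CDB Mul1=28 | r0:Mul2,r1:4,r2:8,r3:-5,r4:7,r5:12

STATUS = TAG Mul2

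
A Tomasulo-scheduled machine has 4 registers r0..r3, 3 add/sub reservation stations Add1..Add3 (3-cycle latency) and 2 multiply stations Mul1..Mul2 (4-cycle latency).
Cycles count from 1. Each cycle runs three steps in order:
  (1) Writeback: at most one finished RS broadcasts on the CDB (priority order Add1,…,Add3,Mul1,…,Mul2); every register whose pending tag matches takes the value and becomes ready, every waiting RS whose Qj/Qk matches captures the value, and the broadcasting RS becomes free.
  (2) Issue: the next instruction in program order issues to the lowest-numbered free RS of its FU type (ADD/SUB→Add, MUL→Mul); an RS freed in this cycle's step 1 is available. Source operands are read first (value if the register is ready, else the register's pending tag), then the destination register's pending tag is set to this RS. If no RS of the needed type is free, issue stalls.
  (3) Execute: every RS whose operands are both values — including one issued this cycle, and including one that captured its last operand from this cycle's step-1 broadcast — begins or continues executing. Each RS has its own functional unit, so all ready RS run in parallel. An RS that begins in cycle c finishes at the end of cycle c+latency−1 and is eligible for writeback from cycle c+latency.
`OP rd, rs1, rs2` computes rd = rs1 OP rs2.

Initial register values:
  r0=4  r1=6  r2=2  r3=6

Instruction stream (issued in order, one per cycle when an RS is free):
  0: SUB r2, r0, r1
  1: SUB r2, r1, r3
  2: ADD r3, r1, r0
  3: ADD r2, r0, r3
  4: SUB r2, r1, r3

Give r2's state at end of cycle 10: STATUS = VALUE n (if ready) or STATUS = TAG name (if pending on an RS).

c1: issue SUB r2<-Add1 | r0:4,r1:6,r2:Add1,r3:6
c2: issue SUB r2<-Add2 | r0:4,r1:6,r2:Add2,r3:6
c3: issue ADD r3<-Add3 | r0:4,r1:6,r2:Add2,r3:Add3
c4: CDB Add1=-2; issue ADD r2<-Add1 | r0:4,r1:6,r2:Add1,r3:Add3
c5: CDB Add2=0; issue SUB r2<-Add2 | r0:4,r1:6,r2:Add2,r3:Add3
c6: CDB Add3=10 | r0:4,r1:6,r2:Add2,r3:10
c7: - | r0:4,r1:6,r2:Add2,r3:10
c8: - | r0:4,r1:6,r2:Add2,r3:10
c9: CDB Add1=14 | r0:4,r1:6,r2:Add2,r3:10
c10: CDB Add2=-4 | r0:4,r1:6,r2:-4,r3:10

STATUS = VALUE -4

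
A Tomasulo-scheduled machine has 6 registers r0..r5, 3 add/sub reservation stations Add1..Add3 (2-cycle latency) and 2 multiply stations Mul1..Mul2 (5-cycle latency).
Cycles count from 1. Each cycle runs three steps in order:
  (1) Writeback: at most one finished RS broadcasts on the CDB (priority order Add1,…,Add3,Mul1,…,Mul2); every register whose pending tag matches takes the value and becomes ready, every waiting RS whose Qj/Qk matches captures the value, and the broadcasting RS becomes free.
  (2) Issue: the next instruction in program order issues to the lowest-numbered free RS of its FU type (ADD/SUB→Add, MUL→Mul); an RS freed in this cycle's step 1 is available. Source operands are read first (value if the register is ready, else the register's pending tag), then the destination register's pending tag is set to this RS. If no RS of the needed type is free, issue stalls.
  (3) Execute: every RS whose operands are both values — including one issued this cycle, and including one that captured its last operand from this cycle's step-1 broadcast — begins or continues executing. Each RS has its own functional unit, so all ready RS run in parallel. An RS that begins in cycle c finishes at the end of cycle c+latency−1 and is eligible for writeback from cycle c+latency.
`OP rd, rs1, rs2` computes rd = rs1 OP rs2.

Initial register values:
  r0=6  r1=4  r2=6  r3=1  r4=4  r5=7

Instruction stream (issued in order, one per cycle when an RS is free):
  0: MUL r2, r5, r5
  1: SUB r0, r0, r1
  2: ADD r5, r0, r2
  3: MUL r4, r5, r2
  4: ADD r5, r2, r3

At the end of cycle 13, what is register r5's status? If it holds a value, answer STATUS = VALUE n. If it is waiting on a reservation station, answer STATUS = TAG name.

STATUS = VALUE 50

  c1: issue MUL r2<-Mul1  regs: r0:6,r1:4,r2:Mul1,r3:1,r4:4,r5:7
  c2: issue SUB r0<-Add1  regs: r0:Add1,r1:4,r2:Mul1,r3:1,r4:4,r5:7
  c3: issue ADD r5<-Add2  regs: r0:Add1,r1:4,r2:Mul1,r3:1,r4:4,r5:Add2
  c4: CDB Add1=2; issue MUL r4<-Mul2  regs: r0:2,r1:4,r2:Mul1,r3:1,r4:Mul2,r5:Add2
  c5: issue ADD r5<-Add1  regs: r0:2,r1:4,r2:Mul1,r3:1,r4:Mul2,r5:Add1
  c6: CDB Mul1=49  regs: r0:2,r1:4,r2:49,r3:1,r4:Mul2,r5:Add1
  c7: -  regs: r0:2,r1:4,r2:49,r3:1,r4:Mul2,r5:Add1
  c8: CDB Add1=50  regs: r0:2,r1:4,r2:49,r3:1,r4:Mul2,r5:50
  c9: CDB Add2=51  regs: r0:2,r1:4,r2:49,r3:1,r4:Mul2,r5:50
  c10: -  regs: r0:2,r1:4,r2:49,r3:1,r4:Mul2,r5:50
  c11: -  regs: r0:2,r1:4,r2:49,r3:1,r4:Mul2,r5:50
  c12: -  regs: r0:2,r1:4,r2:49,r3:1,r4:Mul2,r5:50
  c13: -  regs: r0:2,r1:4,r2:49,r3:1,r4:Mul2,r5:50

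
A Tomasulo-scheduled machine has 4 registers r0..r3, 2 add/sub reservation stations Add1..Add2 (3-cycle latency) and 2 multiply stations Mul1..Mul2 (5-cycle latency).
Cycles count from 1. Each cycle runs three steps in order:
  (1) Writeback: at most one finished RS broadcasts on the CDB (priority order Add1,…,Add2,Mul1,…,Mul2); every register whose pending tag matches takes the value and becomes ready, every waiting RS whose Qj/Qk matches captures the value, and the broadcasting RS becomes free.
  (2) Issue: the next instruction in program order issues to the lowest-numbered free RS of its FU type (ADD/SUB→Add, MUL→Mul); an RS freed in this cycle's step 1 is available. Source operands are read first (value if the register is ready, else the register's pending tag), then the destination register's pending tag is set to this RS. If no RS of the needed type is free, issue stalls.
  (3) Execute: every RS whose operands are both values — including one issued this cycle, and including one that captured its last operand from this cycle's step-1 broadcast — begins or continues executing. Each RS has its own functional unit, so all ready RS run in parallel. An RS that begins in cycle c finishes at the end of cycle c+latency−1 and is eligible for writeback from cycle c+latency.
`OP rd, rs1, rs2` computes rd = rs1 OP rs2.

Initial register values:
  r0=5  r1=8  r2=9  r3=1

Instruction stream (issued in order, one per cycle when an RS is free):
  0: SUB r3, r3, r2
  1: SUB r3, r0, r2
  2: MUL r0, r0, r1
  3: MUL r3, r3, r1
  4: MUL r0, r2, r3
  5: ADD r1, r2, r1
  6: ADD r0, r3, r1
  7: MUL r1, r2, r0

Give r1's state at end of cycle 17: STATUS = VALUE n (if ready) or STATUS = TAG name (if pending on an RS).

cycle 1: issue SUB r3<-Add1 // r0:5,r1:8,r2:9,r3:Add1
cycle 2: issue SUB r3<-Add2 // r0:5,r1:8,r2:9,r3:Add2
cycle 3: issue MUL r0<-Mul1 // r0:Mul1,r1:8,r2:9,r3:Add2
cycle 4: CDB Add1=-8; issue MUL r3<-Mul2 // r0:Mul1,r1:8,r2:9,r3:Mul2
cycle 5: CDB Add2=-4; stall // r0:Mul1,r1:8,r2:9,r3:Mul2
cycle 6: stall // r0:Mul1,r1:8,r2:9,r3:Mul2
cycle 7: stall // r0:Mul1,r1:8,r2:9,r3:Mul2
cycle 8: CDB Mul1=40; issue MUL r0<-Mul1 // r0:Mul1,r1:8,r2:9,r3:Mul2
cycle 9: issue ADD r1<-Add1 // r0:Mul1,r1:Add1,r2:9,r3:Mul2
cycle 10: CDB Mul2=-32; issue ADD r0<-Add2 // r0:Add2,r1:Add1,r2:9,r3:-32
cycle 11: issue MUL r1<-Mul2 // r0:Add2,r1:Mul2,r2:9,r3:-32
cycle 12: CDB Add1=17 // r0:Add2,r1:Mul2,r2:9,r3:-32
cycle 13: - // r0:Add2,r1:Mul2,r2:9,r3:-32
cycle 14: - // r0:Add2,r1:Mul2,r2:9,r3:-32
cycle 15: CDB Add2=-15 // r0:-15,r1:Mul2,r2:9,r3:-32
cycle 16: CDB Mul1=-288 // r0:-15,r1:Mul2,r2:9,r3:-32
cycle 17: - // r0:-15,r1:Mul2,r2:9,r3:-32

STATUS = TAG Mul2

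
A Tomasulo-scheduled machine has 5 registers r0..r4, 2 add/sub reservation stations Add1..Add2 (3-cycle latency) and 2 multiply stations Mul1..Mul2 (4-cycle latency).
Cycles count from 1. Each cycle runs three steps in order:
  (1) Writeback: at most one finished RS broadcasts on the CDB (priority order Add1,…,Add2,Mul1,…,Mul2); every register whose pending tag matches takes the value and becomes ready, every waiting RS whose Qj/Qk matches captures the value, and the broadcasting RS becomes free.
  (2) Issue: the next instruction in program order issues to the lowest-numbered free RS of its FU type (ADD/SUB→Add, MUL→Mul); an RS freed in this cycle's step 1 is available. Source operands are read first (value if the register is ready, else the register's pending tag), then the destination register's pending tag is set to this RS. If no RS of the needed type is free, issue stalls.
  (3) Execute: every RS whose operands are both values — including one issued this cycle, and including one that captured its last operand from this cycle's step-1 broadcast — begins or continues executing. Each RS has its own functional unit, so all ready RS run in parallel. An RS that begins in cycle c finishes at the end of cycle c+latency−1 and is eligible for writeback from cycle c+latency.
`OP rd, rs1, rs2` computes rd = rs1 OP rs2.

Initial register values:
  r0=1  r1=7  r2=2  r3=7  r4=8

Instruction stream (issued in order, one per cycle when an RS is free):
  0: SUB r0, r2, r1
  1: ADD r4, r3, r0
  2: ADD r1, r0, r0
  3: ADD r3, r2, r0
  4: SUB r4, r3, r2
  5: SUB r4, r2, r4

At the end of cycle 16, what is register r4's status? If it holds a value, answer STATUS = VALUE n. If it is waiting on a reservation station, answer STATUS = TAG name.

  c1: issue SUB r0<-Add1  regs: r0:Add1,r1:7,r2:2,r3:7,r4:8
  c2: issue ADD r4<-Add2  regs: r0:Add1,r1:7,r2:2,r3:7,r4:Add2
  c3: stall  regs: r0:Add1,r1:7,r2:2,r3:7,r4:Add2
  c4: CDB Add1=-5; issue ADD r1<-Add1  regs: r0:-5,r1:Add1,r2:2,r3:7,r4:Add2
  c5: stall  regs: r0:-5,r1:Add1,r2:2,r3:7,r4:Add2
  c6: stall  regs: r0:-5,r1:Add1,r2:2,r3:7,r4:Add2
  c7: CDB Add1=-10; issue ADD r3<-Add1  regs: r0:-5,r1:-10,r2:2,r3:Add1,r4:Add2
  c8: CDB Add2=2; issue SUB r4<-Add2  regs: r0:-5,r1:-10,r2:2,r3:Add1,r4:Add2
  c9: stall  regs: r0:-5,r1:-10,r2:2,r3:Add1,r4:Add2
  c10: CDB Add1=-3; issue SUB r4<-Add1  regs: r0:-5,r1:-10,r2:2,r3:-3,r4:Add1
  c11: -  regs: r0:-5,r1:-10,r2:2,r3:-3,r4:Add1
  c12: -  regs: r0:-5,r1:-10,r2:2,r3:-3,r4:Add1
  c13: CDB Add2=-5  regs: r0:-5,r1:-10,r2:2,r3:-3,r4:Add1
  c14: -  regs: r0:-5,r1:-10,r2:2,r3:-3,r4:Add1
  c15: -  regs: r0:-5,r1:-10,r2:2,r3:-3,r4:Add1
  c16: CDB Add1=7  regs: r0:-5,r1:-10,r2:2,r3:-3,r4:7

STATUS = VALUE 7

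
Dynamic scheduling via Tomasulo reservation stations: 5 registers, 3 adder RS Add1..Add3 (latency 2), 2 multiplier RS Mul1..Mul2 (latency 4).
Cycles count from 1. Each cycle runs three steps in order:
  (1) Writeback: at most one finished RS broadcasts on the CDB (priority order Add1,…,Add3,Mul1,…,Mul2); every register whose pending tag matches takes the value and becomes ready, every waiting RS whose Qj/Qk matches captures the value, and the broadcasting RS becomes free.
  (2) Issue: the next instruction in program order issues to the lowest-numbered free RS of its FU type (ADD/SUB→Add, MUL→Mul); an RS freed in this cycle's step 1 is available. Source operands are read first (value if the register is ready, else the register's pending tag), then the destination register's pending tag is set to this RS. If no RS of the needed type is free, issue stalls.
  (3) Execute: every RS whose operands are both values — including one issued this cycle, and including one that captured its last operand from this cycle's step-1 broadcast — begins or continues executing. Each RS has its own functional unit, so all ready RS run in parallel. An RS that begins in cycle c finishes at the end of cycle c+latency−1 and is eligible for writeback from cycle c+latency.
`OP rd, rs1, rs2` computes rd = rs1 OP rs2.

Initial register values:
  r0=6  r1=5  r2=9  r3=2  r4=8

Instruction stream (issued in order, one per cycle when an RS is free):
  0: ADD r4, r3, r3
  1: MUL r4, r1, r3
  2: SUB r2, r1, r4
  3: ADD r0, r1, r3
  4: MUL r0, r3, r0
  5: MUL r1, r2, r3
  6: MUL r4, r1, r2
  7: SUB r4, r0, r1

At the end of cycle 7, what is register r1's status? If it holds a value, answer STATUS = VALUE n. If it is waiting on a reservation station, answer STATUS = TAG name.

STATUS = TAG Mul1

cycle 1: issue ADD r4<-Add1 // r0:6,r1:5,r2:9,r3:2,r4:Add1
cycle 2: issue MUL r4<-Mul1 // r0:6,r1:5,r2:9,r3:2,r4:Mul1
cycle 3: CDB Add1=4; issue SUB r2<-Add1 // r0:6,r1:5,r2:Add1,r3:2,r4:Mul1
cycle 4: issue ADD r0<-Add2 // r0:Add2,r1:5,r2:Add1,r3:2,r4:Mul1
cycle 5: issue MUL r0<-Mul2 // r0:Mul2,r1:5,r2:Add1,r3:2,r4:Mul1
cycle 6: CDB Add2=7; stall // r0:Mul2,r1:5,r2:Add1,r3:2,r4:Mul1
cycle 7: CDB Mul1=10; issue MUL r1<-Mul1 // r0:Mul2,r1:Mul1,r2:Add1,r3:2,r4:10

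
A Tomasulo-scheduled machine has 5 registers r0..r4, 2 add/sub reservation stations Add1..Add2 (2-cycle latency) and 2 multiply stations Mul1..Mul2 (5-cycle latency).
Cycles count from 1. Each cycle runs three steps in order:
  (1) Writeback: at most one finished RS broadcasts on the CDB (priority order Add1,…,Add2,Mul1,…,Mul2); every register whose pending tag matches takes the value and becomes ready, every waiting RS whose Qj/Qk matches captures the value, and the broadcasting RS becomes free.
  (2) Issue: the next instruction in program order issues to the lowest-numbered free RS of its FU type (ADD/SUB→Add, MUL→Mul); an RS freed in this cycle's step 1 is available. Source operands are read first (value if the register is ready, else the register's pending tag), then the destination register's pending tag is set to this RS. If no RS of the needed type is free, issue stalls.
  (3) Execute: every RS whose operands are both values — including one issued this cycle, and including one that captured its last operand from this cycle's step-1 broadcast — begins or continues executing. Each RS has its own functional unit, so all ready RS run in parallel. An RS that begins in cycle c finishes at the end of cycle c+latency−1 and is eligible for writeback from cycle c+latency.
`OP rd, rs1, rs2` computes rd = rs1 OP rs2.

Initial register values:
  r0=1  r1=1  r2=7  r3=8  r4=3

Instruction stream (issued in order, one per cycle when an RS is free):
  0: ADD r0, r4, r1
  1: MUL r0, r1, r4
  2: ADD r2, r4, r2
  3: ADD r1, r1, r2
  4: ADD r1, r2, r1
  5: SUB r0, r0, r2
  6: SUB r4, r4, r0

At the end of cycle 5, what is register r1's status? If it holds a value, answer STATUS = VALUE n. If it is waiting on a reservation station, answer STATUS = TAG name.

STATUS = TAG Add1

  c1: issue ADD r0<-Add1  regs: r0:Add1,r1:1,r2:7,r3:8,r4:3
  c2: issue MUL r0<-Mul1  regs: r0:Mul1,r1:1,r2:7,r3:8,r4:3
  c3: CDB Add1=4; issue ADD r2<-Add1  regs: r0:Mul1,r1:1,r2:Add1,r3:8,r4:3
  c4: issue ADD r1<-Add2  regs: r0:Mul1,r1:Add2,r2:Add1,r3:8,r4:3
  c5: CDB Add1=10; issue ADD r1<-Add1  regs: r0:Mul1,r1:Add1,r2:10,r3:8,r4:3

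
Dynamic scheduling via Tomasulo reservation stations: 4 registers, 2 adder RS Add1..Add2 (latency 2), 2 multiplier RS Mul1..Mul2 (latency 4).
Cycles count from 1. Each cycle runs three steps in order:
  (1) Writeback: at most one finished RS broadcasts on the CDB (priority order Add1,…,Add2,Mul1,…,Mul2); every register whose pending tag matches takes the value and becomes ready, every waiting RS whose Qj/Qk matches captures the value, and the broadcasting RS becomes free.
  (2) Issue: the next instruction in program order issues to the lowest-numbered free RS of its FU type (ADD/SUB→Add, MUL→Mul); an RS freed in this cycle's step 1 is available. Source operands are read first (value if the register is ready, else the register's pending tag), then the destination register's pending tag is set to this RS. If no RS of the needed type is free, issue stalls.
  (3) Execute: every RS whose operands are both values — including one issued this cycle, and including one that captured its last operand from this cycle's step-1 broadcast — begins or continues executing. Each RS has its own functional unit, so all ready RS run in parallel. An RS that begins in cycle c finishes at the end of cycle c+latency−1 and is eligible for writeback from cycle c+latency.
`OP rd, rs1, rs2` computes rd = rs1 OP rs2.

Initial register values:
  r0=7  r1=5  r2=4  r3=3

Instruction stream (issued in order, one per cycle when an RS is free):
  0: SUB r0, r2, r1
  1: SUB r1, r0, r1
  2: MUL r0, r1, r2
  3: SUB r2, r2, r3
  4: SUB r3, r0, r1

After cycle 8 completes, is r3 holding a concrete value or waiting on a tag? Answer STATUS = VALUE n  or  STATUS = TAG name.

  c1: issue SUB r0<-Add1  regs: r0:Add1,r1:5,r2:4,r3:3
  c2: issue SUB r1<-Add2  regs: r0:Add1,r1:Add2,r2:4,r3:3
  c3: CDB Add1=-1; issue MUL r0<-Mul1  regs: r0:Mul1,r1:Add2,r2:4,r3:3
  c4: issue SUB r2<-Add1  regs: r0:Mul1,r1:Add2,r2:Add1,r3:3
  c5: CDB Add2=-6; issue SUB r3<-Add2  regs: r0:Mul1,r1:-6,r2:Add1,r3:Add2
  c6: CDB Add1=1  regs: r0:Mul1,r1:-6,r2:1,r3:Add2
  c7: -  regs: r0:Mul1,r1:-6,r2:1,r3:Add2
  c8: -  regs: r0:Mul1,r1:-6,r2:1,r3:Add2

STATUS = TAG Add2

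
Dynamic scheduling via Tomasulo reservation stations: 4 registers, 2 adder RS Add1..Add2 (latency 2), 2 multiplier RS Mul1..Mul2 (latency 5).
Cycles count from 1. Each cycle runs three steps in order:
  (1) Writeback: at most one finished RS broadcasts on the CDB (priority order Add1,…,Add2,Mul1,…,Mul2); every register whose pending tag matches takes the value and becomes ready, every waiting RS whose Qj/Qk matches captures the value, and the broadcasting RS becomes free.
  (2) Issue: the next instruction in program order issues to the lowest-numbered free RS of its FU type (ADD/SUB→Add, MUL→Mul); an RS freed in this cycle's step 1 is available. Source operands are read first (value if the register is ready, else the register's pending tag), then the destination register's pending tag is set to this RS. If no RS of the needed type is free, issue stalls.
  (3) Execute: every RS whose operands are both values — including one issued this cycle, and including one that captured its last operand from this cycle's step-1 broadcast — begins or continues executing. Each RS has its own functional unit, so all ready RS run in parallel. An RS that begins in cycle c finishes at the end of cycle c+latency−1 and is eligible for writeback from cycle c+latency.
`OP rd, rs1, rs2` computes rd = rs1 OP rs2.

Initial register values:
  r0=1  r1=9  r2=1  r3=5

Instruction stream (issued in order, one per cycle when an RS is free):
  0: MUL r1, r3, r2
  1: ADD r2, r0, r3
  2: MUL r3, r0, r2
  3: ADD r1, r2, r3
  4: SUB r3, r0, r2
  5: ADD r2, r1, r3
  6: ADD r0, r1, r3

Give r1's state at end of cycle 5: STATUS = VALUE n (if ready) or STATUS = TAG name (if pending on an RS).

c1: issue MUL r1<-Mul1 | r0:1,r1:Mul1,r2:1,r3:5
c2: issue ADD r2<-Add1 | r0:1,r1:Mul1,r2:Add1,r3:5
c3: issue MUL r3<-Mul2 | r0:1,r1:Mul1,r2:Add1,r3:Mul2
c4: CDB Add1=6; issue ADD r1<-Add1 | r0:1,r1:Add1,r2:6,r3:Mul2
c5: issue SUB r3<-Add2 | r0:1,r1:Add1,r2:6,r3:Add2

STATUS = TAG Add1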